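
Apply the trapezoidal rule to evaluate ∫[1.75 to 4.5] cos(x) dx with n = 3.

f(x) = cos(x)
a = 1.75, b = 4.5, n = 3
h = (b - a)/n = 0.916667

Trapezoidal rule: (h/2)[f(x₀) + 2f(x₁) + 2f(x₂) + ... + f(xₙ)]

x_0 = 1.7500, f(x_0) = -0.178246, coefficient = 1
x_1 = 2.6667, f(x_1) = -0.889327, coefficient = 2
x_2 = 3.5833, f(x_2) = -0.904009, coefficient = 2
x_3 = 4.5000, f(x_3) = -0.210796, coefficient = 1

I ≈ (0.916667/2) × -3.975713 = -1.822202
Exact value: -1.961516
Error: 0.139314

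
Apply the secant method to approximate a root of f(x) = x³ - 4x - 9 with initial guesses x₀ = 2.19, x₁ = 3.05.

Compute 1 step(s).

f(x) = x³ - 4x - 9
x₀ = 2.19, x₁ = 3.05

Secant formula: x_{n+1} = x_n - f(x_n)(x_n - x_{n-1})/(f(x_n) - f(x_{n-1}))

Iteration 1:
  f(2.190000) = -7.256541
  f(3.050000) = 7.172625
  x_2 = 3.050000 - 7.172625×(3.050000 - 2.190000)/(7.172625 - (-7.256541))
       = 2.622501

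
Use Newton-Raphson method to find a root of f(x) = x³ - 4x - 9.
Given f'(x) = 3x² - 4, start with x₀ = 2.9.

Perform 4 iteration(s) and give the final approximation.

f(x) = x³ - 4x - 9
f'(x) = 3x² - 4
x₀ = 2.9

Newton-Raphson formula: x_{n+1} = x_n - f(x_n)/f'(x_n)

Iteration 1:
  f(2.900000) = 3.789000
  f'(2.900000) = 21.230000
  x_1 = 2.900000 - 3.789000/21.230000 = 2.721526
Iteration 2:
  f(2.721526) = 0.271435
  f'(2.721526) = 18.220114
  x_2 = 2.721526 - 0.271435/18.220114 = 2.706629
Iteration 3:
  f(2.706629) = 0.001809
  f'(2.706629) = 17.977515
  x_3 = 2.706629 - 0.001809/17.977515 = 2.706528
Iteration 4:
  f(2.706528) = 0.000000
  f'(2.706528) = 17.975881
  x_4 = 2.706528 - 0.000000/17.975881 = 2.706528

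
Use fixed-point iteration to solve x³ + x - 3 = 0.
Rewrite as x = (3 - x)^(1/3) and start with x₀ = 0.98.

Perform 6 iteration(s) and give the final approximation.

Equation: x³ + x - 3 = 0
Fixed-point form: x = (3 - x)^(1/3)
x₀ = 0.98

x_1 = g(0.980000) = 1.264107
x_2 = g(1.264107) = 1.201824
x_3 = g(1.201824) = 1.216029
x_4 = g(1.216029) = 1.212819
x_5 = g(1.212819) = 1.213546
x_6 = g(1.213546) = 1.213381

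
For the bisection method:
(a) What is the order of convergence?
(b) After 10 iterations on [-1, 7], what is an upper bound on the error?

(a) Bisection has linear (order 1) convergence; the error is halved each step.

(b) Error bound = (b-a)/2^n = (7 - (-1))/2^{10}
    = 8/2^{10}

(a) 1 (linear); (b) error ≤ 7.81e-03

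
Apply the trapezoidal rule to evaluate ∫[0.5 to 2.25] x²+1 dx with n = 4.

f(x) = x²+1
a = 0.5, b = 2.25, n = 4
h = (b - a)/n = 0.437500

Trapezoidal rule: (h/2)[f(x₀) + 2f(x₁) + 2f(x₂) + ... + f(xₙ)]

x_0 = 0.5000, f(x_0) = 1.250000, coefficient = 1
x_1 = 0.9375, f(x_1) = 1.878906, coefficient = 2
x_2 = 1.3750, f(x_2) = 2.890625, coefficient = 2
x_3 = 1.8125, f(x_3) = 4.285156, coefficient = 2
x_4 = 2.2500, f(x_4) = 6.062500, coefficient = 1

I ≈ (0.437500/2) × 25.421875 = 5.561035
Exact value: 5.505208
Error: 0.055827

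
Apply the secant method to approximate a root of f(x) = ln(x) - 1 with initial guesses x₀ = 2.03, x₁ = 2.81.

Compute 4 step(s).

f(x) = ln(x) - 1
x₀ = 2.03, x₁ = 2.81

Secant formula: x_{n+1} = x_n - f(x_n)(x_n - x_{n-1})/(f(x_n) - f(x_{n-1}))

Iteration 1:
  f(2.030000) = -0.291964
  f(2.810000) = 0.033184
  x_2 = 2.810000 - 0.033184×(2.810000 - 2.030000)/(0.033184 - (-0.291964))
       = 2.730394
Iteration 2:
  f(2.810000) = 0.033184
  f(2.730394) = 0.004446
  x_3 = 2.730394 - 0.004446×(2.730394 - 2.810000)/(0.004446 - 0.033184)
       = 2.718079
Iteration 3:
  f(2.730394) = 0.004446
  f(2.718079) = -0.000075
  x_4 = 2.718079 - (-0.000075)×(2.718079 - 2.730394)/(-0.000075 - 0.004446)
       = 2.718282
Iteration 4:
  f(2.718079) = -0.000075
  f(2.718282) = 0.000000
  x_5 = 2.718282 - 0.000000×(2.718282 - 2.718079)/(0.000000 - (-0.000075))
       = 2.718282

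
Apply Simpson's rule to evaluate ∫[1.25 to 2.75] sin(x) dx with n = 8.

f(x) = sin(x)
a = 1.25, b = 2.75, n = 8
h = (b - a)/n = 0.187500

Simpson's rule: (h/3)[f(x₀) + 4f(x₁) + 2f(x₂) + ... + f(xₙ)]

x_0 = 1.2500, f(x_0) = 0.948985, coefficient = 1
x_1 = 1.4375, f(x_1) = 0.991129, coefficient = 4
x_2 = 1.6250, f(x_2) = 0.998531, coefficient = 2
x_3 = 1.8125, f(x_3) = 0.970932, coefficient = 4
x_4 = 2.0000, f(x_4) = 0.909297, coefficient = 2
x_5 = 2.1875, f(x_5) = 0.815789, coefficient = 4
x_6 = 2.3750, f(x_6) = 0.693685, coefficient = 2
x_7 = 2.5625, f(x_7) = 0.547265, coefficient = 4
x_8 = 2.7500, f(x_8) = 0.381661, coefficient = 1

I ≈ (0.187500/3) × 19.834133 = 1.239633
Exact value: 1.239625
Error: 0.000009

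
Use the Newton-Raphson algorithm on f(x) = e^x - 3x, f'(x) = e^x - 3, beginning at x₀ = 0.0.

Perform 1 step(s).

f(x) = e^x - 3x
f'(x) = e^x - 3
x₀ = 0.0

Newton-Raphson formula: x_{n+1} = x_n - f(x_n)/f'(x_n)

Iteration 1:
  f(0.000000) = 1.000000
  f'(0.000000) = -2.000000
  x_1 = 0.000000 - 1.000000/(-2.000000) = 0.500000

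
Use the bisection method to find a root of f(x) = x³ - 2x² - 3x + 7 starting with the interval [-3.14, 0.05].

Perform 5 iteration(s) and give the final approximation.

f(x) = x³ - 2x² - 3x + 7
Initial interval: [-3.14, 0.05]

Iteration 1:
  c_1 = (-3.140000 + 0.050000)/2 = -1.545000
  f(c_1) = f(-1.545000) = 3.172996
  f(a) × f(c) < 0, new interval: [-3.140000, -1.545000]
Iteration 2:
  c_2 = (-3.140000 + (-1.545000))/2 = -2.342500
  f(c_2) = f(-2.342500) = -9.801127
  f(a) × f(c) ≥ 0, new interval: [-2.342500, -1.545000]
Iteration 3:
  c_3 = (-2.342500 + (-1.545000))/2 = -1.943750
  f(c_3) = f(-1.943750) = -2.068885
  f(a) × f(c) ≥ 0, new interval: [-1.943750, -1.545000]
Iteration 4:
  c_4 = (-1.943750 + (-1.545000))/2 = -1.744375
  f(c_4) = f(-1.744375) = 0.839575
  f(a) × f(c) < 0, new interval: [-1.943750, -1.744375]
Iteration 5:
  c_5 = (-1.943750 + (-1.744375))/2 = -1.844063
  f(c_5) = f(-1.844063) = -0.539803
  f(a) × f(c) ≥ 0, new interval: [-1.844063, -1.744375]

After 5 iteration(s), the approximation is c_5 = -1.844063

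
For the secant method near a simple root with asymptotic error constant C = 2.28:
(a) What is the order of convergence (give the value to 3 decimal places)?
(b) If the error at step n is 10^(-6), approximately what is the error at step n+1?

(a) Secant method has superlinear convergence with order φ = (1+√5)/2 ≈ 1.618.
    This means |e_{n+1}| ≈ C|e_n|^1.618.

(b) With |e_n| = 10^(-6) and C = 2.28:
    |e_{n+1}| ≈ 2.28 × (10^(-6))^1.618 = 2.28 × 10^(-9.71)

(a) ≈ 1.618 (golden ratio); (b) |e_{n+1}| ≈ 4.464e-10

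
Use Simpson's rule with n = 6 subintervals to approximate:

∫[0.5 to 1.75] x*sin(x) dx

f(x) = x*sin(x)
a = 0.5, b = 1.75, n = 6
h = (b - a)/n = 0.208333

Simpson's rule: (h/3)[f(x₀) + 4f(x₁) + 2f(x₂) + ... + f(xₙ)]

x_0 = 0.5000, f(x_0) = 0.239713, coefficient = 1
x_1 = 0.7083, f(x_1) = 0.460820, coefficient = 4
x_2 = 0.9167, f(x_2) = 0.727446, coefficient = 2
x_3 = 1.1250, f(x_3) = 1.015051, coefficient = 4
x_4 = 1.3333, f(x_4) = 1.295917, coefficient = 2
x_5 = 1.5417, f(x_5) = 1.541013, coefficient = 4
x_6 = 1.7500, f(x_6) = 1.721975, coefficient = 1

I ≈ (0.208333/3) × 18.075949 = 1.255274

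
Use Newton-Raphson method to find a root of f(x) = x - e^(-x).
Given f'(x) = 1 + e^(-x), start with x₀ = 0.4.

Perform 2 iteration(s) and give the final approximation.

f(x) = x - e^(-x)
f'(x) = 1 + e^(-x)
x₀ = 0.4

Newton-Raphson formula: x_{n+1} = x_n - f(x_n)/f'(x_n)

Iteration 1:
  f(0.400000) = -0.270320
  f'(0.400000) = 1.670320
  x_1 = 0.400000 - (-0.270320)/1.670320 = 0.561837
Iteration 2:
  f(0.561837) = -0.008323
  f'(0.561837) = 1.570161
  x_2 = 0.561837 - (-0.008323)/1.570161 = 0.567138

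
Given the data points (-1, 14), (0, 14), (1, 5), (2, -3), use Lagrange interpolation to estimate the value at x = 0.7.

Lagrange interpolation formula:
P(x) = Σ yᵢ × Lᵢ(x)
where Lᵢ(x) = Π_{j≠i} (x - xⱼ)/(xᵢ - xⱼ)

L_0(0.7) = (0.7 - 0)/(-1 - 0) × (0.7 - 1)/(-1 - 1) × (0.7 - 2)/(-1 - 2) = -0.045500
L_1(0.7) = (0.7 - (-1))/(0 - (-1)) × (0.7 - 1)/(0 - 1) × (0.7 - 2)/(0 - 2) = 0.331500
L_2(0.7) = (0.7 - (-1))/(1 - (-1)) × (0.7 - 0)/(1 - 0) × (0.7 - 2)/(1 - 2) = 0.773500
L_3(0.7) = (0.7 - (-1))/(2 - (-1)) × (0.7 - 0)/(2 - 0) × (0.7 - 1)/(2 - 1) = -0.059500

P(0.7) = 14×L_0(0.7) + 14×L_1(0.7) + 5×L_2(0.7) + (-3)×L_3(0.7)
P(0.7) = 8.050000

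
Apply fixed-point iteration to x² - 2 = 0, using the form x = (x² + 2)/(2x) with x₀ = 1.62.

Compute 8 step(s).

Equation: x² - 2 = 0
Fixed-point form: x = (x² + 2)/(2x)
x₀ = 1.62

x_1 = g(1.620000) = 1.427284
x_2 = g(1.427284) = 1.414273
x_3 = g(1.414273) = 1.414214
x_4 = g(1.414214) = 1.414214
x_5 = g(1.414214) = 1.414214
x_6 = g(1.414214) = 1.414214
x_7 = g(1.414214) = 1.414214
x_8 = g(1.414214) = 1.414214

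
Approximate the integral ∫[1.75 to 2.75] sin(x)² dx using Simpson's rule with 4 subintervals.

f(x) = sin(x)²
a = 1.75, b = 2.75, n = 4
h = (b - a)/n = 0.250000

Simpson's rule: (h/3)[f(x₀) + 4f(x₁) + 2f(x₂) + ... + f(xₙ)]

x_0 = 1.7500, f(x_0) = 0.968228, coefficient = 1
x_1 = 2.0000, f(x_1) = 0.826822, coefficient = 4
x_2 = 2.2500, f(x_2) = 0.605398, coefficient = 2
x_3 = 2.5000, f(x_3) = 0.358169, coefficient = 4
x_4 = 2.7500, f(x_4) = 0.145665, coefficient = 1

I ≈ (0.250000/3) × 7.064652 = 0.588721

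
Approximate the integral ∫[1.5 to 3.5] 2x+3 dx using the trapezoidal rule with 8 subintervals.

f(x) = 2x+3
a = 1.5, b = 3.5, n = 8
h = (b - a)/n = 0.250000

Trapezoidal rule: (h/2)[f(x₀) + 2f(x₁) + 2f(x₂) + ... + f(xₙ)]

x_0 = 1.5000, f(x_0) = 6.000000, coefficient = 1
x_1 = 1.7500, f(x_1) = 6.500000, coefficient = 2
x_2 = 2.0000, f(x_2) = 7.000000, coefficient = 2
x_3 = 2.2500, f(x_3) = 7.500000, coefficient = 2
x_4 = 2.5000, f(x_4) = 8.000000, coefficient = 2
x_5 = 2.7500, f(x_5) = 8.500000, coefficient = 2
x_6 = 3.0000, f(x_6) = 9.000000, coefficient = 2
x_7 = 3.2500, f(x_7) = 9.500000, coefficient = 2
x_8 = 3.5000, f(x_8) = 10.000000, coefficient = 1

I ≈ (0.250000/2) × 128.000000 = 16.000000
Exact value: 16.000000
Error: 0.000000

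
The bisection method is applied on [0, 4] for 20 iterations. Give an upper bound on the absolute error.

Bisection error bound: |error| ≤ (b-a)/2^n
|error| ≤ (4 - 0)/2^20 = 4/2^20
|error| ≤ 0.0000038147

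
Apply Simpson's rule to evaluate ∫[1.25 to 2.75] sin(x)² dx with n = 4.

f(x) = sin(x)²
a = 1.25, b = 2.75, n = 4
h = (b - a)/n = 0.375000

Simpson's rule: (h/3)[f(x₀) + 4f(x₁) + 2f(x₂) + ... + f(xₙ)]

x_0 = 1.2500, f(x_0) = 0.900572, coefficient = 1
x_1 = 1.6250, f(x_1) = 0.997065, coefficient = 4
x_2 = 2.0000, f(x_2) = 0.826822, coefficient = 2
x_3 = 2.3750, f(x_3) = 0.481199, coefficient = 4
x_4 = 2.7500, f(x_4) = 0.145665, coefficient = 1

I ≈ (0.375000/3) × 8.612936 = 1.076617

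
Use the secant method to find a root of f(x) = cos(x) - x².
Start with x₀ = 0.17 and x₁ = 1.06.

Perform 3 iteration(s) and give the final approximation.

f(x) = cos(x) - x²
x₀ = 0.17, x₁ = 1.06

Secant formula: x_{n+1} = x_n - f(x_n)(x_n - x_{n-1})/(f(x_n) - f(x_{n-1}))

Iteration 1:
  f(0.170000) = 0.956685
  f(1.060000) = -0.634728
  x_2 = 1.060000 - (-0.634728)×(1.060000 - 0.170000)/(-0.634728 - 0.956685)
       = 0.705027
Iteration 2:
  f(1.060000) = -0.634728
  f(0.705027) = 0.264530
  x_3 = 0.705027 - 0.264530×(0.705027 - 1.060000)/(0.264530 - (-0.634728))
       = 0.809448
Iteration 3:
  f(0.705027) = 0.264530
  f(0.809448) = 0.034692
  x_4 = 0.809448 - 0.034692×(0.809448 - 0.705027)/(0.034692 - 0.264530)
       = 0.825209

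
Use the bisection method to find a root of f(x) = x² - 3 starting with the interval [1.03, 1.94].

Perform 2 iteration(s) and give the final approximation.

f(x) = x² - 3
Initial interval: [1.03, 1.94]

Iteration 1:
  c_1 = (1.030000 + 1.940000)/2 = 1.485000
  f(c_1) = f(1.485000) = -0.794775
  f(a) × f(c) ≥ 0, new interval: [1.485000, 1.940000]
Iteration 2:
  c_2 = (1.485000 + 1.940000)/2 = 1.712500
  f(c_2) = f(1.712500) = -0.067344
  f(a) × f(c) ≥ 0, new interval: [1.712500, 1.940000]

After 2 iteration(s), the approximation is c_2 = 1.712500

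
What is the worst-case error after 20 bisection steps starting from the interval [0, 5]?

Bisection error bound: |error| ≤ (b-a)/2^n
|error| ≤ (5 - 0)/2^20 = 5/2^20
|error| ≤ 0.0000047684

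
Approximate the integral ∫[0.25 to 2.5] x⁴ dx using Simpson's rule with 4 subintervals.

f(x) = x⁴
a = 0.25, b = 2.5, n = 4
h = (b - a)/n = 0.562500

Simpson's rule: (h/3)[f(x₀) + 4f(x₁) + 2f(x₂) + ... + f(xₙ)]

x_0 = 0.2500, f(x_0) = 0.003906, coefficient = 1
x_1 = 0.8125, f(x_1) = 0.435806, coefficient = 4
x_2 = 1.3750, f(x_2) = 3.574463, coefficient = 2
x_3 = 1.9375, f(x_3) = 14.091812, coefficient = 4
x_4 = 2.5000, f(x_4) = 39.062500, coefficient = 1

I ≈ (0.562500/3) × 104.325806 = 19.561089
Exact value: 19.531055
Error: 0.030034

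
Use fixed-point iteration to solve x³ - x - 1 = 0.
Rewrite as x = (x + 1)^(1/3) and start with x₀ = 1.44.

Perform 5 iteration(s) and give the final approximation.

Equation: x³ - x - 1 = 0
Fixed-point form: x = (x + 1)^(1/3)
x₀ = 1.44

x_1 = g(1.440000) = 1.346263
x_2 = g(1.346263) = 1.328798
x_3 = g(1.328798) = 1.325492
x_4 = g(1.325492) = 1.324865
x_5 = g(1.324865) = 1.324746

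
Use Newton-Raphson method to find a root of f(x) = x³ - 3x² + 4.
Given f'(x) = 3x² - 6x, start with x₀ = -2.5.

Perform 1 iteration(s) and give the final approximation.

f(x) = x³ - 3x² + 4
f'(x) = 3x² - 6x
x₀ = -2.5

Newton-Raphson formula: x_{n+1} = x_n - f(x_n)/f'(x_n)

Iteration 1:
  f(-2.500000) = -30.375000
  f'(-2.500000) = 33.750000
  x_1 = -2.500000 - (-30.375000)/33.750000 = -1.600000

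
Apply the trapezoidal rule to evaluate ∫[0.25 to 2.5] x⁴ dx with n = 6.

f(x) = x⁴
a = 0.25, b = 2.5, n = 6
h = (b - a)/n = 0.375000

Trapezoidal rule: (h/2)[f(x₀) + 2f(x₁) + 2f(x₂) + ... + f(xₙ)]

x_0 = 0.2500, f(x_0) = 0.003906, coefficient = 1
x_1 = 0.6250, f(x_1) = 0.152588, coefficient = 2
x_2 = 1.0000, f(x_2) = 1.000000, coefficient = 2
x_3 = 1.3750, f(x_3) = 3.574463, coefficient = 2
x_4 = 1.7500, f(x_4) = 9.378906, coefficient = 2
x_5 = 2.1250, f(x_5) = 20.390869, coefficient = 2
x_6 = 2.5000, f(x_6) = 39.062500, coefficient = 1

I ≈ (0.375000/2) × 108.060059 = 20.261261
Exact value: 19.531055
Error: 0.730206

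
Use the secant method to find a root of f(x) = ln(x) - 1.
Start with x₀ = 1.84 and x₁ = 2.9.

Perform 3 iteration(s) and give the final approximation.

f(x) = ln(x) - 1
x₀ = 1.84, x₁ = 2.9

Secant formula: x_{n+1} = x_n - f(x_n)(x_n - x_{n-1})/(f(x_n) - f(x_{n-1}))

Iteration 1:
  f(1.840000) = -0.390234
  f(2.900000) = 0.064711
  x_2 = 2.900000 - 0.064711×(2.900000 - 1.840000)/(0.064711 - (-0.390234))
       = 2.749227
Iteration 2:
  f(2.900000) = 0.064711
  f(2.749227) = 0.011320
  x_3 = 2.749227 - 0.011320×(2.749227 - 2.900000)/(0.011320 - 0.064711)
       = 2.717261
Iteration 3:
  f(2.749227) = 0.011320
  f(2.717261) = -0.000376
  x_4 = 2.717261 - (-0.000376)×(2.717261 - 2.749227)/(-0.000376 - 0.011320)
       = 2.718288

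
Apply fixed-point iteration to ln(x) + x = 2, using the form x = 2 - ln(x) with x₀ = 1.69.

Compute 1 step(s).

Equation: ln(x) + x = 2
Fixed-point form: x = 2 - ln(x)
x₀ = 1.69

x_1 = g(1.690000) = 1.475271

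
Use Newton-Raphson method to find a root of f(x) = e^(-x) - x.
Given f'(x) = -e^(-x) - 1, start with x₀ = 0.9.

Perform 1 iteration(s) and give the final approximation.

f(x) = e^(-x) - x
f'(x) = -e^(-x) - 1
x₀ = 0.9

Newton-Raphson formula: x_{n+1} = x_n - f(x_n)/f'(x_n)

Iteration 1:
  f(0.900000) = -0.493430
  f'(0.900000) = -1.406570
  x_1 = 0.900000 - (-0.493430)/(-1.406570) = 0.549196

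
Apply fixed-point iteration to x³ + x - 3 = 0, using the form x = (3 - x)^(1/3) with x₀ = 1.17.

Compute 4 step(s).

Equation: x³ + x - 3 = 0
Fixed-point form: x = (3 - x)^(1/3)
x₀ = 1.17

x_1 = g(1.170000) = 1.223161
x_2 = g(1.223161) = 1.211200
x_3 = g(1.211200) = 1.213912
x_4 = g(1.213912) = 1.213298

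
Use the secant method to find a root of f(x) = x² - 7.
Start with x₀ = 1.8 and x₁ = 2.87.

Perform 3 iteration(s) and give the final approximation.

f(x) = x² - 7
x₀ = 1.8, x₁ = 2.87

Secant formula: x_{n+1} = x_n - f(x_n)(x_n - x_{n-1})/(f(x_n) - f(x_{n-1}))

Iteration 1:
  f(1.800000) = -3.760000
  f(2.870000) = 1.236900
  x_2 = 2.870000 - 1.236900×(2.870000 - 1.800000)/(1.236900 - (-3.760000))
       = 2.605139
Iteration 2:
  f(2.870000) = 1.236900
  f(2.605139) = -0.213250
  x_3 = 2.605139 - (-0.213250)×(2.605139 - 2.870000)/(-0.213250 - 1.236900)
       = 2.644088
Iteration 3:
  f(2.605139) = -0.213250
  f(2.644088) = -0.008799
  x_4 = 2.644088 - (-0.008799)×(2.644088 - 2.605139)/(-0.008799 - (-0.213250))
       = 2.645764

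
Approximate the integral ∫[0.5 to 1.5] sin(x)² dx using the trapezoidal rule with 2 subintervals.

f(x) = sin(x)²
a = 0.5, b = 1.5, n = 2
h = (b - a)/n = 0.500000

Trapezoidal rule: (h/2)[f(x₀) + 2f(x₁) + 2f(x₂) + ... + f(xₙ)]

x_0 = 0.5000, f(x_0) = 0.229849, coefficient = 1
x_1 = 1.0000, f(x_1) = 0.708073, coefficient = 2
x_2 = 1.5000, f(x_2) = 0.994996, coefficient = 1

I ≈ (0.500000/2) × 2.640992 = 0.660248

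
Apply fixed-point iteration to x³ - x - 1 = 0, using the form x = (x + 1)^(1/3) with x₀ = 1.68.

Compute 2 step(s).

Equation: x³ - x - 1 = 0
Fixed-point form: x = (x + 1)^(1/3)
x₀ = 1.68

x_1 = g(1.680000) = 1.389030
x_2 = g(1.389030) = 1.336823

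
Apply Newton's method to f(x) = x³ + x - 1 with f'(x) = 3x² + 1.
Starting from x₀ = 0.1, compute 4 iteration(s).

f(x) = x³ + x - 1
f'(x) = 3x² + 1
x₀ = 0.1

Newton-Raphson formula: x_{n+1} = x_n - f(x_n)/f'(x_n)

Iteration 1:
  f(0.100000) = -0.899000
  f'(0.100000) = 1.030000
  x_1 = 0.100000 - (-0.899000)/1.030000 = 0.972816
Iteration 2:
  f(0.972816) = 0.893459
  f'(0.972816) = 3.839110
  x_2 = 0.972816 - 0.893459/3.839110 = 0.740090
Iteration 3:
  f(0.740090) = 0.145462
  f'(0.740090) = 2.643200
  x_3 = 0.740090 - 0.145462/2.643200 = 0.685058
Iteration 4:
  f(0.685058) = 0.006558
  f'(0.685058) = 2.407911
  x_4 = 0.685058 - 0.006558/2.407911 = 0.682334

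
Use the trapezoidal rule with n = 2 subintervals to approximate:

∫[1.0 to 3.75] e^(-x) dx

f(x) = e^(-x)
a = 1.0, b = 3.75, n = 2
h = (b - a)/n = 1.375000

Trapezoidal rule: (h/2)[f(x₀) + 2f(x₁) + 2f(x₂) + ... + f(xₙ)]

x_0 = 1.0000, f(x_0) = 0.367879, coefficient = 1
x_1 = 2.3750, f(x_1) = 0.093014, coefficient = 2
x_2 = 3.7500, f(x_2) = 0.023518, coefficient = 1

I ≈ (1.375000/2) × 0.577426 = 0.396980
Exact value: 0.344362
Error: 0.052619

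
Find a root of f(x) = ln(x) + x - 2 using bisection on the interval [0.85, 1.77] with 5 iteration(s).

f(x) = ln(x) + x - 2
Initial interval: [0.85, 1.77]

Iteration 1:
  c_1 = (0.850000 + 1.770000)/2 = 1.310000
  f(c_1) = f(1.310000) = -0.419973
  f(a) × f(c) ≥ 0, new interval: [1.310000, 1.770000]
Iteration 2:
  c_2 = (1.310000 + 1.770000)/2 = 1.540000
  f(c_2) = f(1.540000) = -0.028218
  f(a) × f(c) ≥ 0, new interval: [1.540000, 1.770000]
Iteration 3:
  c_3 = (1.540000 + 1.770000)/2 = 1.655000
  f(c_3) = f(1.655000) = 0.158801
  f(a) × f(c) < 0, new interval: [1.540000, 1.655000]
Iteration 4:
  c_4 = (1.540000 + 1.655000)/2 = 1.597500
  f(c_4) = f(1.597500) = 0.065940
  f(a) × f(c) < 0, new interval: [1.540000, 1.597500]
Iteration 5:
  c_5 = (1.540000 + 1.597500)/2 = 1.568750
  f(c_5) = f(1.568750) = 0.019029
  f(a) × f(c) < 0, new interval: [1.540000, 1.568750]

After 5 iteration(s), the approximation is c_5 = 1.568750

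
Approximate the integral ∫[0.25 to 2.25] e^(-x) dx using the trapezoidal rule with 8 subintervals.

f(x) = e^(-x)
a = 0.25, b = 2.25, n = 8
h = (b - a)/n = 0.250000

Trapezoidal rule: (h/2)[f(x₀) + 2f(x₁) + 2f(x₂) + ... + f(xₙ)]

x_0 = 0.2500, f(x_0) = 0.778801, coefficient = 1
x_1 = 0.5000, f(x_1) = 0.606531, coefficient = 2
x_2 = 0.7500, f(x_2) = 0.472367, coefficient = 2
x_3 = 1.0000, f(x_3) = 0.367879, coefficient = 2
x_4 = 1.2500, f(x_4) = 0.286505, coefficient = 2
x_5 = 1.5000, f(x_5) = 0.223130, coefficient = 2
x_6 = 1.7500, f(x_6) = 0.173774, coefficient = 2
x_7 = 2.0000, f(x_7) = 0.135335, coefficient = 2
x_8 = 2.2500, f(x_8) = 0.105399, coefficient = 1

I ≈ (0.250000/2) × 5.415242 = 0.676905
Exact value: 0.673402
Error: 0.003504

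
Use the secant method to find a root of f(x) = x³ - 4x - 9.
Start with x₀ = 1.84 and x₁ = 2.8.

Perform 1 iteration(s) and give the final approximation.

f(x) = x³ - 4x - 9
x₀ = 1.84, x₁ = 2.8

Secant formula: x_{n+1} = x_n - f(x_n)(x_n - x_{n-1})/(f(x_n) - f(x_{n-1}))

Iteration 1:
  f(1.840000) = -10.130496
  f(2.800000) = 1.752000
  x_2 = 2.800000 - 1.752000×(2.800000 - 1.840000)/(1.752000 - (-10.130496))
       = 2.658454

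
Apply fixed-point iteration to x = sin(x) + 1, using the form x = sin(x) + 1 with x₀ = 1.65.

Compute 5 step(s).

Equation: x = sin(x) + 1
Fixed-point form: x = sin(x) + 1
x₀ = 1.65

x_1 = g(1.650000) = 1.996865
x_2 = g(1.996865) = 1.910598
x_3 = g(1.910598) = 1.942821
x_4 = g(1.942821) = 1.931593
x_5 = g(1.931593) = 1.935616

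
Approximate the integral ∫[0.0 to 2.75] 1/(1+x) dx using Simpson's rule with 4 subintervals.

f(x) = 1/(1+x)
a = 0.0, b = 2.75, n = 4
h = (b - a)/n = 0.687500

Simpson's rule: (h/3)[f(x₀) + 4f(x₁) + 2f(x₂) + ... + f(xₙ)]

x_0 = 0.0000, f(x_0) = 1.000000, coefficient = 1
x_1 = 0.6875, f(x_1) = 0.592593, coefficient = 4
x_2 = 1.3750, f(x_2) = 0.421053, coefficient = 2
x_3 = 2.0625, f(x_3) = 0.326531, coefficient = 4
x_4 = 2.7500, f(x_4) = 0.266667, coefficient = 1

I ≈ (0.687500/3) × 5.785265 = 1.325790
Exact value: 1.321756
Error: 0.004034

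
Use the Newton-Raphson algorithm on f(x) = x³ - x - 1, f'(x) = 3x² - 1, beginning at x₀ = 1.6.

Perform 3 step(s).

f(x) = x³ - x - 1
f'(x) = 3x² - 1
x₀ = 1.6

Newton-Raphson formula: x_{n+1} = x_n - f(x_n)/f'(x_n)

Iteration 1:
  f(1.600000) = 1.496000
  f'(1.600000) = 6.680000
  x_1 = 1.600000 - 1.496000/6.680000 = 1.376048
Iteration 2:
  f(1.376048) = 0.229510
  f'(1.376048) = 4.680524
  x_2 = 1.376048 - 0.229510/4.680524 = 1.327013
Iteration 3:
  f(1.327013) = 0.009808
  f'(1.327013) = 4.282890
  x_3 = 1.327013 - 0.009808/4.282890 = 1.324723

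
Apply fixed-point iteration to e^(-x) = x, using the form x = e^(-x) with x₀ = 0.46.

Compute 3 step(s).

Equation: e^(-x) = x
Fixed-point form: x = e^(-x)
x₀ = 0.46

x_1 = g(0.460000) = 0.631284
x_2 = g(0.631284) = 0.531909
x_3 = g(0.531909) = 0.587483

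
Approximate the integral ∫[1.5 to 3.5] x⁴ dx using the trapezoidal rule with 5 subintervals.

f(x) = x⁴
a = 1.5, b = 3.5, n = 5
h = (b - a)/n = 0.400000

Trapezoidal rule: (h/2)[f(x₀) + 2f(x₁) + 2f(x₂) + ... + f(xₙ)]

x_0 = 1.5000, f(x_0) = 5.062500, coefficient = 1
x_1 = 1.9000, f(x_1) = 13.032100, coefficient = 2
x_2 = 2.3000, f(x_2) = 27.984100, coefficient = 2
x_3 = 2.7000, f(x_3) = 53.144100, coefficient = 2
x_4 = 3.1000, f(x_4) = 92.352100, coefficient = 2
x_5 = 3.5000, f(x_5) = 150.062500, coefficient = 1

I ≈ (0.400000/2) × 528.149800 = 105.629960
Exact value: 103.525000
Error: 2.104960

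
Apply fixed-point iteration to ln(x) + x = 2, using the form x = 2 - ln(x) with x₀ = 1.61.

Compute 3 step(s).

Equation: ln(x) + x = 2
Fixed-point form: x = 2 - ln(x)
x₀ = 1.61

x_1 = g(1.610000) = 1.523766
x_2 = g(1.523766) = 1.578815
x_3 = g(1.578815) = 1.543325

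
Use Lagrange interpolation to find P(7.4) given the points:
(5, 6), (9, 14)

Lagrange interpolation formula:
P(x) = Σ yᵢ × Lᵢ(x)
where Lᵢ(x) = Π_{j≠i} (x - xⱼ)/(xᵢ - xⱼ)

L_0(7.4) = (7.4 - 9)/(5 - 9) = 0.400000
L_1(7.4) = (7.4 - 5)/(9 - 5) = 0.600000

P(7.4) = 6×L_0(7.4) + 14×L_1(7.4)
P(7.4) = 10.800000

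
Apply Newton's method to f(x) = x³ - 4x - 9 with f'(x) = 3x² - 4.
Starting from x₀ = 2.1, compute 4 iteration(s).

f(x) = x³ - 4x - 9
f'(x) = 3x² - 4
x₀ = 2.1

Newton-Raphson formula: x_{n+1} = x_n - f(x_n)/f'(x_n)

Iteration 1:
  f(2.100000) = -8.139000
  f'(2.100000) = 9.230000
  x_1 = 2.100000 - (-8.139000)/9.230000 = 2.981798
Iteration 2:
  f(2.981798) = 5.584341
  f'(2.981798) = 22.673367
  x_2 = 2.981798 - 5.584341/22.673367 = 2.735503
Iteration 3:
  f(2.735503) = 0.527699
  f'(2.735503) = 18.448935
  x_3 = 2.735503 - 0.527699/18.448935 = 2.706900
Iteration 4:
  f(2.706900) = 0.006691
  f'(2.706900) = 17.981924
  x_4 = 2.706900 - 0.006691/17.981924 = 2.706528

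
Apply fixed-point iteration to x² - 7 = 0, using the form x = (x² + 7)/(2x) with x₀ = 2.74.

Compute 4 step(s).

Equation: x² - 7 = 0
Fixed-point form: x = (x² + 7)/(2x)
x₀ = 2.74

x_1 = g(2.740000) = 2.647372
x_2 = g(2.647372) = 2.645752
x_3 = g(2.645752) = 2.645751
x_4 = g(2.645751) = 2.645751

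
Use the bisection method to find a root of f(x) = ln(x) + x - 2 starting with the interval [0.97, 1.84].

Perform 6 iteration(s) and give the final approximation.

f(x) = ln(x) + x - 2
Initial interval: [0.97, 1.84]

Iteration 1:
  c_1 = (0.970000 + 1.840000)/2 = 1.405000
  f(c_1) = f(1.405000) = -0.254963
  f(a) × f(c) ≥ 0, new interval: [1.405000, 1.840000]
Iteration 2:
  c_2 = (1.405000 + 1.840000)/2 = 1.622500
  f(c_2) = f(1.622500) = 0.106468
  f(a) × f(c) < 0, new interval: [1.405000, 1.622500]
Iteration 3:
  c_3 = (1.405000 + 1.622500)/2 = 1.513750
  f(c_3) = f(1.513750) = -0.071660
  f(a) × f(c) ≥ 0, new interval: [1.513750, 1.622500]
Iteration 4:
  c_4 = (1.513750 + 1.622500)/2 = 1.568125
  f(c_4) = f(1.568125) = 0.018006
  f(a) × f(c) < 0, new interval: [1.513750, 1.568125]
Iteration 5:
  c_5 = (1.513750 + 1.568125)/2 = 1.540938
  f(c_5) = f(1.540938) = -0.026672
  f(a) × f(c) ≥ 0, new interval: [1.540938, 1.568125]
Iteration 6:
  c_6 = (1.540938 + 1.568125)/2 = 1.554531
  f(c_6) = f(1.554531) = -0.004295
  f(a) × f(c) ≥ 0, new interval: [1.554531, 1.568125]

After 6 iteration(s), the approximation is c_6 = 1.554531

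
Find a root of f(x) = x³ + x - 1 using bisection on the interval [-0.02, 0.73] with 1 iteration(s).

f(x) = x³ + x - 1
Initial interval: [-0.02, 0.73]

Iteration 1:
  c_1 = (-0.020000 + 0.730000)/2 = 0.355000
  f(c_1) = f(0.355000) = -0.600261
  f(a) × f(c) ≥ 0, new interval: [0.355000, 0.730000]

After 1 iteration(s), the approximation is c_1 = 0.355000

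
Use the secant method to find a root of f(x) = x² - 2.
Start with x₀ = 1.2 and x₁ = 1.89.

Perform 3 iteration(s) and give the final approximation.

f(x) = x² - 2
x₀ = 1.2, x₁ = 1.89

Secant formula: x_{n+1} = x_n - f(x_n)(x_n - x_{n-1})/(f(x_n) - f(x_{n-1}))

Iteration 1:
  f(1.200000) = -0.560000
  f(1.890000) = 1.572100
  x_2 = 1.890000 - 1.572100×(1.890000 - 1.200000)/(1.572100 - (-0.560000))
       = 1.381230
Iteration 2:
  f(1.890000) = 1.572100
  f(1.381230) = -0.092204
  x_3 = 1.381230 - (-0.092204)×(1.381230 - 1.890000)/(-0.092204 - 1.572100)
       = 1.409416
Iteration 3:
  f(1.381230) = -0.092204
  f(1.409416) = -0.013546
  x_4 = 1.409416 - (-0.013546)×(1.409416 - 1.381230)/(-0.013546 - (-0.092204))
       = 1.414270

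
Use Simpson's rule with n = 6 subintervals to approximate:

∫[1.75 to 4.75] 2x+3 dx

f(x) = 2x+3
a = 1.75, b = 4.75, n = 6
h = (b - a)/n = 0.500000

Simpson's rule: (h/3)[f(x₀) + 4f(x₁) + 2f(x₂) + ... + f(xₙ)]

x_0 = 1.7500, f(x_0) = 6.500000, coefficient = 1
x_1 = 2.2500, f(x_1) = 7.500000, coefficient = 4
x_2 = 2.7500, f(x_2) = 8.500000, coefficient = 2
x_3 = 3.2500, f(x_3) = 9.500000, coefficient = 4
x_4 = 3.7500, f(x_4) = 10.500000, coefficient = 2
x_5 = 4.2500, f(x_5) = 11.500000, coefficient = 4
x_6 = 4.7500, f(x_6) = 12.500000, coefficient = 1

I ≈ (0.500000/3) × 171.000000 = 28.500000
Exact value: 28.500000
Error: 0.000000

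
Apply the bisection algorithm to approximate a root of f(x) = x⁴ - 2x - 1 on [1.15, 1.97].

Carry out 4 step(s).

f(x) = x⁴ - 2x - 1
Initial interval: [1.15, 1.97]

Iteration 1:
  c_1 = (1.150000 + 1.970000)/2 = 1.560000
  f(c_1) = f(1.560000) = 1.802409
  f(a) × f(c) < 0, new interval: [1.150000, 1.560000]
Iteration 2:
  c_2 = (1.150000 + 1.560000)/2 = 1.355000
  f(c_2) = f(1.355000) = -0.339012
  f(a) × f(c) ≥ 0, new interval: [1.355000, 1.560000]
Iteration 3:
  c_3 = (1.355000 + 1.560000)/2 = 1.457500
  f(c_3) = f(1.457500) = 0.597677
  f(a) × f(c) < 0, new interval: [1.355000, 1.457500]
Iteration 4:
  c_4 = (1.355000 + 1.457500)/2 = 1.406250
  f(c_4) = f(1.406250) = 0.098161
  f(a) × f(c) < 0, new interval: [1.355000, 1.406250]

After 4 iteration(s), the approximation is c_4 = 1.406250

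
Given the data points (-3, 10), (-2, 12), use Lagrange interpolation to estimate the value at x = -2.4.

Lagrange interpolation formula:
P(x) = Σ yᵢ × Lᵢ(x)
where Lᵢ(x) = Π_{j≠i} (x - xⱼ)/(xᵢ - xⱼ)

L_0(-2.4) = (-2.4 - (-2))/(-3 - (-2)) = 0.400000
L_1(-2.4) = (-2.4 - (-3))/(-2 - (-3)) = 0.600000

P(-2.4) = 10×L_0(-2.4) + 12×L_1(-2.4)
P(-2.4) = 11.200000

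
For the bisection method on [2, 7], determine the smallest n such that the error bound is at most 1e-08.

We need (b-a)/2^n ≤ 1e-08
(7 - 2)/2^n ≤ 1e-08
5/2^n ≤ 1e-08
2^n ≥ 500000000
n ≥ log₂(500000000) = 28.90
n ≥ 29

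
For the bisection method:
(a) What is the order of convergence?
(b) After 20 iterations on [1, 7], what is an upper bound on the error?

(a) Bisection has linear (order 1) convergence; the error is halved each step.

(b) Error bound = (b-a)/2^n = (7 - 1)/2^{20}
    = 6/2^{20}

(a) 1 (linear); (b) error ≤ 5.72e-06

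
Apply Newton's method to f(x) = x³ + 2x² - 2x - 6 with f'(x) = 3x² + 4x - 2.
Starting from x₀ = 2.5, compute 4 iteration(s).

f(x) = x³ + 2x² - 2x - 6
f'(x) = 3x² + 4x - 2
x₀ = 2.5

Newton-Raphson formula: x_{n+1} = x_n - f(x_n)/f'(x_n)

Iteration 1:
  f(2.500000) = 17.125000
  f'(2.500000) = 26.750000
  x_1 = 2.500000 - 17.125000/26.750000 = 1.859813
Iteration 2:
  f(1.859813) = 3.631099
  f'(1.859813) = 15.815966
  x_2 = 1.859813 - 3.631099/15.815966 = 1.630229
Iteration 3:
  f(1.630229) = 0.387404
  f'(1.630229) = 12.493851
  x_3 = 1.630229 - 0.387404/12.493851 = 1.599221
Iteration 4:
  f(1.599221) = 0.006595
  f'(1.599221) = 12.069409
  x_4 = 1.599221 - 0.006595/12.069409 = 1.598675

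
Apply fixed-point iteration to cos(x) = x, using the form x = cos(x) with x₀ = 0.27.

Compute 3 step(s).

Equation: cos(x) = x
Fixed-point form: x = cos(x)
x₀ = 0.27

x_1 = g(0.270000) = 0.963771
x_2 = g(0.963771) = 0.570427
x_3 = g(0.570427) = 0.841671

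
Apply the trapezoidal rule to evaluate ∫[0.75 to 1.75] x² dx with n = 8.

f(x) = x²
a = 0.75, b = 1.75, n = 8
h = (b - a)/n = 0.125000

Trapezoidal rule: (h/2)[f(x₀) + 2f(x₁) + 2f(x₂) + ... + f(xₙ)]

x_0 = 0.7500, f(x_0) = 0.562500, coefficient = 1
x_1 = 0.8750, f(x_1) = 0.765625, coefficient = 2
x_2 = 1.0000, f(x_2) = 1.000000, coefficient = 2
x_3 = 1.1250, f(x_3) = 1.265625, coefficient = 2
x_4 = 1.2500, f(x_4) = 1.562500, coefficient = 2
x_5 = 1.3750, f(x_5) = 1.890625, coefficient = 2
x_6 = 1.5000, f(x_6) = 2.250000, coefficient = 2
x_7 = 1.6250, f(x_7) = 2.640625, coefficient = 2
x_8 = 1.7500, f(x_8) = 3.062500, coefficient = 1

I ≈ (0.125000/2) × 26.375000 = 1.648438
Exact value: 1.645833
Error: 0.002604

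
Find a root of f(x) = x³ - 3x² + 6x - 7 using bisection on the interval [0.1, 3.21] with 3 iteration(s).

f(x) = x³ - 3x² + 6x - 7
Initial interval: [0.1, 3.21]

Iteration 1:
  c_1 = (0.100000 + 3.210000)/2 = 1.655000
  f(c_1) = f(1.655000) = -0.753989
  f(a) × f(c) ≥ 0, new interval: [1.655000, 3.210000]
Iteration 2:
  c_2 = (1.655000 + 3.210000)/2 = 2.432500
  f(c_2) = f(2.432500) = 4.237071
  f(a) × f(c) < 0, new interval: [1.655000, 2.432500]
Iteration 3:
  c_3 = (1.655000 + 2.432500)/2 = 2.043750
  f(c_3) = f(2.043750) = 1.268326
  f(a) × f(c) < 0, new interval: [1.655000, 2.043750]

After 3 iteration(s), the approximation is c_3 = 2.043750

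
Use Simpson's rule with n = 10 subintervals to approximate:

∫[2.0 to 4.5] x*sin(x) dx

f(x) = x*sin(x)
a = 2.0, b = 4.5, n = 10
h = (b - a)/n = 0.250000

Simpson's rule: (h/3)[f(x₀) + 4f(x₁) + 2f(x₂) + ... + f(xₙ)]

x_0 = 2.0000, f(x_0) = 1.818595, coefficient = 1
x_1 = 2.2500, f(x_1) = 1.750665, coefficient = 4
x_2 = 2.5000, f(x_2) = 1.496180, coefficient = 2
x_3 = 2.7500, f(x_3) = 1.049568, coefficient = 4
x_4 = 3.0000, f(x_4) = 0.423360, coefficient = 2
x_5 = 3.2500, f(x_5) = -0.351634, coefficient = 4
x_6 = 3.5000, f(x_6) = -1.227741, coefficient = 2
x_7 = 3.7500, f(x_7) = -2.143355, coefficient = 4
x_8 = 4.0000, f(x_8) = -3.027210, coefficient = 2
x_9 = 4.2500, f(x_9) = -3.803705, coefficient = 4
x_10 = 4.5000, f(x_10) = -4.398886, coefficient = 1

I ≈ (0.250000/3) × -21.244958 = -1.770413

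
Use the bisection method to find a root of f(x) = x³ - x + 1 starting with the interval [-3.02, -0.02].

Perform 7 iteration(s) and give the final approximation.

f(x) = x³ - x + 1
Initial interval: [-3.02, -0.02]

Iteration 1:
  c_1 = (-3.020000 + (-0.020000))/2 = -1.520000
  f(c_1) = f(-1.520000) = -0.991808
  f(a) × f(c) ≥ 0, new interval: [-1.520000, -0.020000]
Iteration 2:
  c_2 = (-1.520000 + (-0.020000))/2 = -0.770000
  f(c_2) = f(-0.770000) = 1.313467
  f(a) × f(c) < 0, new interval: [-1.520000, -0.770000]
Iteration 3:
  c_3 = (-1.520000 + (-0.770000))/2 = -1.145000
  f(c_3) = f(-1.145000) = 0.643876
  f(a) × f(c) < 0, new interval: [-1.520000, -1.145000]
Iteration 4:
  c_4 = (-1.520000 + (-1.145000))/2 = -1.332500
  f(c_4) = f(-1.332500) = -0.033429
  f(a) × f(c) ≥ 0, new interval: [-1.332500, -1.145000]
Iteration 5:
  c_5 = (-1.332500 + (-1.145000))/2 = -1.238750
  f(c_5) = f(-1.238750) = 0.337886
  f(a) × f(c) < 0, new interval: [-1.332500, -1.238750]
Iteration 6:
  c_6 = (-1.332500 + (-1.238750))/2 = -1.285625
  f(c_6) = f(-1.285625) = 0.160703
  f(a) × f(c) < 0, new interval: [-1.332500, -1.285625]
Iteration 7:
  c_7 = (-1.332500 + (-1.285625))/2 = -1.309063
  f(c_7) = f(-1.309063) = 0.065795
  f(a) × f(c) < 0, new interval: [-1.332500, -1.309063]

After 7 iteration(s), the approximation is c_7 = -1.309063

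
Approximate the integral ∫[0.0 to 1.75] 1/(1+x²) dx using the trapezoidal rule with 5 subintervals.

f(x) = 1/(1+x²)
a = 0.0, b = 1.75, n = 5
h = (b - a)/n = 0.350000

Trapezoidal rule: (h/2)[f(x₀) + 2f(x₁) + 2f(x₂) + ... + f(xₙ)]

x_0 = 0.0000, f(x_0) = 1.000000, coefficient = 1
x_1 = 0.3500, f(x_1) = 0.890869, coefficient = 2
x_2 = 0.7000, f(x_2) = 0.671141, coefficient = 2
x_3 = 1.0500, f(x_3) = 0.475624, coefficient = 2
x_4 = 1.4000, f(x_4) = 0.337838, coefficient = 2
x_5 = 1.7500, f(x_5) = 0.246154, coefficient = 1

I ≈ (0.350000/2) × 5.997097 = 1.049492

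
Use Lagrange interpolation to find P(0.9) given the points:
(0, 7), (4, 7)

Lagrange interpolation formula:
P(x) = Σ yᵢ × Lᵢ(x)
where Lᵢ(x) = Π_{j≠i} (x - xⱼ)/(xᵢ - xⱼ)

L_0(0.9) = (0.9 - 4)/(0 - 4) = 0.775000
L_1(0.9) = (0.9 - 0)/(4 - 0) = 0.225000

P(0.9) = 7×L_0(0.9) + 7×L_1(0.9)
P(0.9) = 7.000000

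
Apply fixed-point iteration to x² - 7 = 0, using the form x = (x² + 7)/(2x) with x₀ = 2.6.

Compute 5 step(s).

Equation: x² - 7 = 0
Fixed-point form: x = (x² + 7)/(2x)
x₀ = 2.6

x_1 = g(2.600000) = 2.646154
x_2 = g(2.646154) = 2.645751
x_3 = g(2.645751) = 2.645751
x_4 = g(2.645751) = 2.645751
x_5 = g(2.645751) = 2.645751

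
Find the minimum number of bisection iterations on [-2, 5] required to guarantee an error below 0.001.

We need (b-a)/2^n ≤ 0.001
(5 - (-2))/2^n ≤ 0.001
7/2^n ≤ 0.001
2^n ≥ 7000
n ≥ log₂(7000) = 12.77
n ≥ 13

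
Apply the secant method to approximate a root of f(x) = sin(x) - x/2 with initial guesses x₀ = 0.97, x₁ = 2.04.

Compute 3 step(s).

f(x) = sin(x) - x/2
x₀ = 0.97, x₁ = 2.04

Secant formula: x_{n+1} = x_n - f(x_n)(x_n - x_{n-1})/(f(x_n) - f(x_{n-1}))

Iteration 1:
  f(0.970000) = 0.339886
  f(2.040000) = -0.128071
  x_2 = 2.040000 - (-0.128071)×(2.040000 - 0.970000)/(-0.128071 - 0.339886)
       = 1.747160
Iteration 2:
  f(2.040000) = -0.128071
  f(1.747160) = 0.110908
  x_3 = 1.747160 - 0.110908×(1.747160 - 2.040000)/(0.110908 - (-0.128071))
       = 1.883064
Iteration 3:
  f(1.747160) = 0.110908
  f(1.883064) = 0.010107
  x_4 = 1.883064 - 0.010107×(1.883064 - 1.747160)/(0.010107 - 0.110908)
       = 1.896691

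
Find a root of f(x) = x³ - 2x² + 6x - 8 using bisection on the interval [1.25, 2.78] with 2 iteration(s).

f(x) = x³ - 2x² + 6x - 8
Initial interval: [1.25, 2.78]

Iteration 1:
  c_1 = (1.250000 + 2.780000)/2 = 2.015000
  f(c_1) = f(2.015000) = 4.150903
  f(a) × f(c) < 0, new interval: [1.250000, 2.015000]
Iteration 2:
  c_2 = (1.250000 + 2.015000)/2 = 1.632500
  f(c_2) = f(1.632500) = 0.815592
  f(a) × f(c) < 0, new interval: [1.250000, 1.632500]

After 2 iteration(s), the approximation is c_2 = 1.632500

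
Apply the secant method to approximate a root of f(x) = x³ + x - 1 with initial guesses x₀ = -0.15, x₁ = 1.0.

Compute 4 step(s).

f(x) = x³ + x - 1
x₀ = -0.15, x₁ = 1.0

Secant formula: x_{n+1} = x_n - f(x_n)(x_n - x_{n-1})/(f(x_n) - f(x_{n-1}))

Iteration 1:
  f(-0.150000) = -1.153375
  f(1.000000) = 1.000000
  x_2 = 1.000000 - 1.000000×(1.000000 - (-0.150000))/(1.000000 - (-1.153375))
       = 0.465955
Iteration 2:
  f(1.000000) = 1.000000
  f(0.465955) = -0.432880
  x_3 = 0.465955 - (-0.432880)×(0.465955 - 1.000000)/(-0.432880 - 1.000000)
       = 0.627292
Iteration 3:
  f(0.465955) = -0.432880
  f(0.627292) = -0.125871
  x_4 = 0.627292 - (-0.125871)×(0.627292 - 0.465955)/(-0.125871 - (-0.432880))
       = 0.693439
Iteration 4:
  f(0.627292) = -0.125871
  f(0.693439) = 0.026885
  x_5 = 0.693439 - 0.026885×(0.693439 - 0.627292)/(0.026885 - (-0.125871))
       = 0.681797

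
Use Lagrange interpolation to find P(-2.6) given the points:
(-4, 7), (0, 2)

Lagrange interpolation formula:
P(x) = Σ yᵢ × Lᵢ(x)
where Lᵢ(x) = Π_{j≠i} (x - xⱼ)/(xᵢ - xⱼ)

L_0(-2.6) = (-2.6 - 0)/(-4 - 0) = 0.650000
L_1(-2.6) = (-2.6 - (-4))/(0 - (-4)) = 0.350000

P(-2.6) = 7×L_0(-2.6) + 2×L_1(-2.6)
P(-2.6) = 5.250000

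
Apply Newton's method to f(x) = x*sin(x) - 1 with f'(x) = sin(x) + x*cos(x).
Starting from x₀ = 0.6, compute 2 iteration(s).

f(x) = x*sin(x) - 1
f'(x) = sin(x) + x*cos(x)
x₀ = 0.6

Newton-Raphson formula: x_{n+1} = x_n - f(x_n)/f'(x_n)

Iteration 1:
  f(0.600000) = -0.661215
  f'(0.600000) = 1.059844
  x_1 = 0.600000 - (-0.661215)/1.059844 = 1.223879
Iteration 2:
  f(1.223879) = 0.150967
  f'(1.223879) = 1.356545
  x_2 = 1.223879 - 0.150967/1.356545 = 1.112591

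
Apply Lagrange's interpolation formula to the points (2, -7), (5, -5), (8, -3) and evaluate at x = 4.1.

Lagrange interpolation formula:
P(x) = Σ yᵢ × Lᵢ(x)
where Lᵢ(x) = Π_{j≠i} (x - xⱼ)/(xᵢ - xⱼ)

L_0(4.1) = (4.1 - 5)/(2 - 5) × (4.1 - 8)/(2 - 8) = 0.195000
L_1(4.1) = (4.1 - 2)/(5 - 2) × (4.1 - 8)/(5 - 8) = 0.910000
L_2(4.1) = (4.1 - 2)/(8 - 2) × (4.1 - 5)/(8 - 5) = -0.105000

P(4.1) = (-7)×L_0(4.1) + (-5)×L_1(4.1) + (-3)×L_2(4.1)
P(4.1) = -5.600000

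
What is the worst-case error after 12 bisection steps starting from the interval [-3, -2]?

Bisection error bound: |error| ≤ (b-a)/2^n
|error| ≤ (-2 - (-3))/2^12 = 1/2^12
|error| ≤ 0.0002441406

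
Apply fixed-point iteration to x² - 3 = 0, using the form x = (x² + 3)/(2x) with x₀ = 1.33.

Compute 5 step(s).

Equation: x² - 3 = 0
Fixed-point form: x = (x² + 3)/(2x)
x₀ = 1.33

x_1 = g(1.330000) = 1.792820
x_2 = g(1.792820) = 1.733081
x_3 = g(1.733081) = 1.732051
x_4 = g(1.732051) = 1.732051
x_5 = g(1.732051) = 1.732051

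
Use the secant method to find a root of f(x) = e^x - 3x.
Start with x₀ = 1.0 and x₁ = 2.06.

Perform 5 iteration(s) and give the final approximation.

f(x) = e^x - 3x
x₀ = 1.0, x₁ = 2.06

Secant formula: x_{n+1} = x_n - f(x_n)(x_n - x_{n-1})/(f(x_n) - f(x_{n-1}))

Iteration 1:
  f(1.000000) = -0.281718
  f(2.060000) = 1.665970
  x_2 = 2.060000 - 1.665970×(2.060000 - 1.000000)/(1.665970 - (-0.281718))
       = 1.153321
Iteration 2:
  f(2.060000) = 1.665970
  f(1.153321) = -0.291264
  x_3 = 1.153321 - (-0.291264)×(1.153321 - 2.060000)/(-0.291264 - 1.665970)
       = 1.288248
Iteration 3:
  f(1.153321) = -0.291264
  f(1.288248) = -0.238317
  x_4 = 1.288248 - (-0.238317)×(1.288248 - 1.153321)/(-0.238317 - (-0.291264))
       = 1.895552
Iteration 4:
  f(1.288248) = -0.238317
  f(1.895552) = 0.969566
  x_5 = 1.895552 - 0.969566×(1.895552 - 1.288248)/(0.969566 - (-0.238317))
       = 1.408070
Iteration 5:
  f(1.895552) = 0.969566
  f(1.408070) = -0.136153
  x_6 = 1.408070 - (-0.136153)×(1.408070 - 1.895552)/(-0.136153 - 0.969566)
       = 1.468096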